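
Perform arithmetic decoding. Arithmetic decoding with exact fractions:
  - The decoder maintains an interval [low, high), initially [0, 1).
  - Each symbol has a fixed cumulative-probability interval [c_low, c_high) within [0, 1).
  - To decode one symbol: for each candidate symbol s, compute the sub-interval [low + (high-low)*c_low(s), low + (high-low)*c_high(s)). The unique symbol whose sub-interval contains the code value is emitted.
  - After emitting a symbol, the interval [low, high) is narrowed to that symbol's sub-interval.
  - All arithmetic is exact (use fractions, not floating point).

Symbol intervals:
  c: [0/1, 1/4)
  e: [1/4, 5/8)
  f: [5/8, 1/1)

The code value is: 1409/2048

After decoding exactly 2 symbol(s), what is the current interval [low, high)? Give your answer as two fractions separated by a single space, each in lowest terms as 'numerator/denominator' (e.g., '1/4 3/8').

Answer: 5/8 23/32

Derivation:
Step 1: interval [0/1, 1/1), width = 1/1 - 0/1 = 1/1
  'c': [0/1 + 1/1*0/1, 0/1 + 1/1*1/4) = [0/1, 1/4)
  'e': [0/1 + 1/1*1/4, 0/1 + 1/1*5/8) = [1/4, 5/8)
  'f': [0/1 + 1/1*5/8, 0/1 + 1/1*1/1) = [5/8, 1/1) <- contains code 1409/2048
  emit 'f', narrow to [5/8, 1/1)
Step 2: interval [5/8, 1/1), width = 1/1 - 5/8 = 3/8
  'c': [5/8 + 3/8*0/1, 5/8 + 3/8*1/4) = [5/8, 23/32) <- contains code 1409/2048
  'e': [5/8 + 3/8*1/4, 5/8 + 3/8*5/8) = [23/32, 55/64)
  'f': [5/8 + 3/8*5/8, 5/8 + 3/8*1/1) = [55/64, 1/1)
  emit 'c', narrow to [5/8, 23/32)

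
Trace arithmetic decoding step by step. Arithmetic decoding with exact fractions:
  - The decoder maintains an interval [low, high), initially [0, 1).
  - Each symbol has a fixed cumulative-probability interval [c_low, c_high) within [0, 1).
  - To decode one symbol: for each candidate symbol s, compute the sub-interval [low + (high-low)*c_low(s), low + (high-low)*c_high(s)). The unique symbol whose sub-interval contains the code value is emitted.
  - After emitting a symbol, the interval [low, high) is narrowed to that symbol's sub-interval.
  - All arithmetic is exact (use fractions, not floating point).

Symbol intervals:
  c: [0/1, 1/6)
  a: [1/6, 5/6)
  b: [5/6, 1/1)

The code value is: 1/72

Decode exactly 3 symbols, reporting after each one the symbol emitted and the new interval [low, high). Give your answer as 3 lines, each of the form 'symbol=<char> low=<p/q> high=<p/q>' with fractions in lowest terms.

Step 1: interval [0/1, 1/1), width = 1/1 - 0/1 = 1/1
  'c': [0/1 + 1/1*0/1, 0/1 + 1/1*1/6) = [0/1, 1/6) <- contains code 1/72
  'a': [0/1 + 1/1*1/6, 0/1 + 1/1*5/6) = [1/6, 5/6)
  'b': [0/1 + 1/1*5/6, 0/1 + 1/1*1/1) = [5/6, 1/1)
  emit 'c', narrow to [0/1, 1/6)
Step 2: interval [0/1, 1/6), width = 1/6 - 0/1 = 1/6
  'c': [0/1 + 1/6*0/1, 0/1 + 1/6*1/6) = [0/1, 1/36) <- contains code 1/72
  'a': [0/1 + 1/6*1/6, 0/1 + 1/6*5/6) = [1/36, 5/36)
  'b': [0/1 + 1/6*5/6, 0/1 + 1/6*1/1) = [5/36, 1/6)
  emit 'c', narrow to [0/1, 1/36)
Step 3: interval [0/1, 1/36), width = 1/36 - 0/1 = 1/36
  'c': [0/1 + 1/36*0/1, 0/1 + 1/36*1/6) = [0/1, 1/216)
  'a': [0/1 + 1/36*1/6, 0/1 + 1/36*5/6) = [1/216, 5/216) <- contains code 1/72
  'b': [0/1 + 1/36*5/6, 0/1 + 1/36*1/1) = [5/216, 1/36)
  emit 'a', narrow to [1/216, 5/216)

Answer: symbol=c low=0/1 high=1/6
symbol=c low=0/1 high=1/36
symbol=a low=1/216 high=5/216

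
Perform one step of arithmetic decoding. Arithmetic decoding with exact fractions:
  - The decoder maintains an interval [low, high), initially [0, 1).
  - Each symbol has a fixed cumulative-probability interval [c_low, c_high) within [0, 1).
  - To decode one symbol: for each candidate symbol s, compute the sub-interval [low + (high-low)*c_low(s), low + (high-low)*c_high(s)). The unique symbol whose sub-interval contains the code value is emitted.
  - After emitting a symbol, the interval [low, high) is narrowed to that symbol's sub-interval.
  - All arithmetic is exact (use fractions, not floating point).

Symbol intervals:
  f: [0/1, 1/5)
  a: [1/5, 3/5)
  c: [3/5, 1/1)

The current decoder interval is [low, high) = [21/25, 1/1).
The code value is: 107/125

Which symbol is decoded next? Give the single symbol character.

Answer: f

Derivation:
Interval width = high − low = 1/1 − 21/25 = 4/25
Scaled code = (code − low) / width = (107/125 − 21/25) / 4/25 = 1/10
  f: [0/1, 1/5) ← scaled code falls here ✓
  a: [1/5, 3/5) 
  c: [3/5, 1/1) 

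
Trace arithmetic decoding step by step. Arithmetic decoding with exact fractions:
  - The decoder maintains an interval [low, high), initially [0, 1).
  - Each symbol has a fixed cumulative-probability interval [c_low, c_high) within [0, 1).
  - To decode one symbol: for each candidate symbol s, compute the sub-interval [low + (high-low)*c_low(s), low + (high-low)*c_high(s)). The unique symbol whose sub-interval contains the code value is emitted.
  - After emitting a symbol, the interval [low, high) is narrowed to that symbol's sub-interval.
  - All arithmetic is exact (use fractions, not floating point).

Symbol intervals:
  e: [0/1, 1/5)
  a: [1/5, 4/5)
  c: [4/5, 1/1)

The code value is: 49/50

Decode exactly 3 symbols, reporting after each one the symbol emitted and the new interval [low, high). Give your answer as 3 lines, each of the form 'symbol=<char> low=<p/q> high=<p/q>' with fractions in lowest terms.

Answer: symbol=c low=4/5 high=1/1
symbol=c low=24/25 high=1/1
symbol=a low=121/125 high=124/125

Derivation:
Step 1: interval [0/1, 1/1), width = 1/1 - 0/1 = 1/1
  'e': [0/1 + 1/1*0/1, 0/1 + 1/1*1/5) = [0/1, 1/5)
  'a': [0/1 + 1/1*1/5, 0/1 + 1/1*4/5) = [1/5, 4/5)
  'c': [0/1 + 1/1*4/5, 0/1 + 1/1*1/1) = [4/5, 1/1) <- contains code 49/50
  emit 'c', narrow to [4/5, 1/1)
Step 2: interval [4/5, 1/1), width = 1/1 - 4/5 = 1/5
  'e': [4/5 + 1/5*0/1, 4/5 + 1/5*1/5) = [4/5, 21/25)
  'a': [4/5 + 1/5*1/5, 4/5 + 1/5*4/5) = [21/25, 24/25)
  'c': [4/5 + 1/5*4/5, 4/5 + 1/5*1/1) = [24/25, 1/1) <- contains code 49/50
  emit 'c', narrow to [24/25, 1/1)
Step 3: interval [24/25, 1/1), width = 1/1 - 24/25 = 1/25
  'e': [24/25 + 1/25*0/1, 24/25 + 1/25*1/5) = [24/25, 121/125)
  'a': [24/25 + 1/25*1/5, 24/25 + 1/25*4/5) = [121/125, 124/125) <- contains code 49/50
  'c': [24/25 + 1/25*4/5, 24/25 + 1/25*1/1) = [124/125, 1/1)
  emit 'a', narrow to [121/125, 124/125)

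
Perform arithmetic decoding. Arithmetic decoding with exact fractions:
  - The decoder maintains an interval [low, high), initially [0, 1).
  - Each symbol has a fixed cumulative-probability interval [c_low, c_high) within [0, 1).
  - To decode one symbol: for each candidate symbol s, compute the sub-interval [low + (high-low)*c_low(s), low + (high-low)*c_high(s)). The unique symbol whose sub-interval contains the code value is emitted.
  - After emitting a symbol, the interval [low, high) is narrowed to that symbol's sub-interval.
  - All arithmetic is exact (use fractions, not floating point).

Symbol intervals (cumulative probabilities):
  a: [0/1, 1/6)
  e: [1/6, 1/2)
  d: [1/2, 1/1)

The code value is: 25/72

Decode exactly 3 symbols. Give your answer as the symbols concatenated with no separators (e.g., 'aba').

Step 1: interval [0/1, 1/1), width = 1/1 - 0/1 = 1/1
  'a': [0/1 + 1/1*0/1, 0/1 + 1/1*1/6) = [0/1, 1/6)
  'e': [0/1 + 1/1*1/6, 0/1 + 1/1*1/2) = [1/6, 1/2) <- contains code 25/72
  'd': [0/1 + 1/1*1/2, 0/1 + 1/1*1/1) = [1/2, 1/1)
  emit 'e', narrow to [1/6, 1/2)
Step 2: interval [1/6, 1/2), width = 1/2 - 1/6 = 1/3
  'a': [1/6 + 1/3*0/1, 1/6 + 1/3*1/6) = [1/6, 2/9)
  'e': [1/6 + 1/3*1/6, 1/6 + 1/3*1/2) = [2/9, 1/3)
  'd': [1/6 + 1/3*1/2, 1/6 + 1/3*1/1) = [1/3, 1/2) <- contains code 25/72
  emit 'd', narrow to [1/3, 1/2)
Step 3: interval [1/3, 1/2), width = 1/2 - 1/3 = 1/6
  'a': [1/3 + 1/6*0/1, 1/3 + 1/6*1/6) = [1/3, 13/36) <- contains code 25/72
  'e': [1/3 + 1/6*1/6, 1/3 + 1/6*1/2) = [13/36, 5/12)
  'd': [1/3 + 1/6*1/2, 1/3 + 1/6*1/1) = [5/12, 1/2)
  emit 'a', narrow to [1/3, 13/36)

Answer: eda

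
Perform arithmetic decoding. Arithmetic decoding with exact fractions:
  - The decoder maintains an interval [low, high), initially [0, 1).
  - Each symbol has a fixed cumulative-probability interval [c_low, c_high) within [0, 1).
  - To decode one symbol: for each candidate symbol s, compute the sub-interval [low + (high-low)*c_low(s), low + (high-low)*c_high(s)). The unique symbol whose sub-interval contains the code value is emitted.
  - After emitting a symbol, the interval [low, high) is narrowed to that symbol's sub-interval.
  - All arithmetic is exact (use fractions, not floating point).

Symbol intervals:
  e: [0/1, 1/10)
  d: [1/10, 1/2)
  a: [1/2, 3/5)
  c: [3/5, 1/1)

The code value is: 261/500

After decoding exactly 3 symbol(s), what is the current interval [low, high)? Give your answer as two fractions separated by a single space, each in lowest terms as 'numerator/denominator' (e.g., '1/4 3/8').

Answer: 257/500 53/100

Derivation:
Step 1: interval [0/1, 1/1), width = 1/1 - 0/1 = 1/1
  'e': [0/1 + 1/1*0/1, 0/1 + 1/1*1/10) = [0/1, 1/10)
  'd': [0/1 + 1/1*1/10, 0/1 + 1/1*1/2) = [1/10, 1/2)
  'a': [0/1 + 1/1*1/2, 0/1 + 1/1*3/5) = [1/2, 3/5) <- contains code 261/500
  'c': [0/1 + 1/1*3/5, 0/1 + 1/1*1/1) = [3/5, 1/1)
  emit 'a', narrow to [1/2, 3/5)
Step 2: interval [1/2, 3/5), width = 3/5 - 1/2 = 1/10
  'e': [1/2 + 1/10*0/1, 1/2 + 1/10*1/10) = [1/2, 51/100)
  'd': [1/2 + 1/10*1/10, 1/2 + 1/10*1/2) = [51/100, 11/20) <- contains code 261/500
  'a': [1/2 + 1/10*1/2, 1/2 + 1/10*3/5) = [11/20, 14/25)
  'c': [1/2 + 1/10*3/5, 1/2 + 1/10*1/1) = [14/25, 3/5)
  emit 'd', narrow to [51/100, 11/20)
Step 3: interval [51/100, 11/20), width = 11/20 - 51/100 = 1/25
  'e': [51/100 + 1/25*0/1, 51/100 + 1/25*1/10) = [51/100, 257/500)
  'd': [51/100 + 1/25*1/10, 51/100 + 1/25*1/2) = [257/500, 53/100) <- contains code 261/500
  'a': [51/100 + 1/25*1/2, 51/100 + 1/25*3/5) = [53/100, 267/500)
  'c': [51/100 + 1/25*3/5, 51/100 + 1/25*1/1) = [267/500, 11/20)
  emit 'd', narrow to [257/500, 53/100)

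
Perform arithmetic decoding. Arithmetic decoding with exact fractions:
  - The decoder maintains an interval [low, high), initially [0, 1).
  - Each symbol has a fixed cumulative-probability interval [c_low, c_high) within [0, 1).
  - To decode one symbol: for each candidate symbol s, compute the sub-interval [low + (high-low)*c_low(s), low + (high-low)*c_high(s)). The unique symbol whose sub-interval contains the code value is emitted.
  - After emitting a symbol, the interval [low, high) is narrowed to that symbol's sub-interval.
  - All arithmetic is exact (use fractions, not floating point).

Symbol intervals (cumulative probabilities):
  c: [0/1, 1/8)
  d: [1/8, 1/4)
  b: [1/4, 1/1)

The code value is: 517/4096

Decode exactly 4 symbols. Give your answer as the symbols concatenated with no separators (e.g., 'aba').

Step 1: interval [0/1, 1/1), width = 1/1 - 0/1 = 1/1
  'c': [0/1 + 1/1*0/1, 0/1 + 1/1*1/8) = [0/1, 1/8)
  'd': [0/1 + 1/1*1/8, 0/1 + 1/1*1/4) = [1/8, 1/4) <- contains code 517/4096
  'b': [0/1 + 1/1*1/4, 0/1 + 1/1*1/1) = [1/4, 1/1)
  emit 'd', narrow to [1/8, 1/4)
Step 2: interval [1/8, 1/4), width = 1/4 - 1/8 = 1/8
  'c': [1/8 + 1/8*0/1, 1/8 + 1/8*1/8) = [1/8, 9/64) <- contains code 517/4096
  'd': [1/8 + 1/8*1/8, 1/8 + 1/8*1/4) = [9/64, 5/32)
  'b': [1/8 + 1/8*1/4, 1/8 + 1/8*1/1) = [5/32, 1/4)
  emit 'c', narrow to [1/8, 9/64)
Step 3: interval [1/8, 9/64), width = 9/64 - 1/8 = 1/64
  'c': [1/8 + 1/64*0/1, 1/8 + 1/64*1/8) = [1/8, 65/512) <- contains code 517/4096
  'd': [1/8 + 1/64*1/8, 1/8 + 1/64*1/4) = [65/512, 33/256)
  'b': [1/8 + 1/64*1/4, 1/8 + 1/64*1/1) = [33/256, 9/64)
  emit 'c', narrow to [1/8, 65/512)
Step 4: interval [1/8, 65/512), width = 65/512 - 1/8 = 1/512
  'c': [1/8 + 1/512*0/1, 1/8 + 1/512*1/8) = [1/8, 513/4096)
  'd': [1/8 + 1/512*1/8, 1/8 + 1/512*1/4) = [513/4096, 257/2048)
  'b': [1/8 + 1/512*1/4, 1/8 + 1/512*1/1) = [257/2048, 65/512) <- contains code 517/4096
  emit 'b', narrow to [257/2048, 65/512)

Answer: dccb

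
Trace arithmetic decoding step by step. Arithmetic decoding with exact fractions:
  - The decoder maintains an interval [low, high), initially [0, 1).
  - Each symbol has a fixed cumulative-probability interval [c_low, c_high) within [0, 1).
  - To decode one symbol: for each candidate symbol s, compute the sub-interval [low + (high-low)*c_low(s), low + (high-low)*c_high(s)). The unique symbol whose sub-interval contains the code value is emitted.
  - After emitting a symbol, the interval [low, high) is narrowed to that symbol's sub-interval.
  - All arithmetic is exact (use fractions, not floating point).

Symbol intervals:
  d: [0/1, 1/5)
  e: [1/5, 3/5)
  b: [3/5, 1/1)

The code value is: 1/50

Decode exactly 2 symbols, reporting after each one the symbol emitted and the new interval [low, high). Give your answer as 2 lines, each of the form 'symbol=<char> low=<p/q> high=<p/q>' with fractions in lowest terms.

Step 1: interval [0/1, 1/1), width = 1/1 - 0/1 = 1/1
  'd': [0/1 + 1/1*0/1, 0/1 + 1/1*1/5) = [0/1, 1/5) <- contains code 1/50
  'e': [0/1 + 1/1*1/5, 0/1 + 1/1*3/5) = [1/5, 3/5)
  'b': [0/1 + 1/1*3/5, 0/1 + 1/1*1/1) = [3/5, 1/1)
  emit 'd', narrow to [0/1, 1/5)
Step 2: interval [0/1, 1/5), width = 1/5 - 0/1 = 1/5
  'd': [0/1 + 1/5*0/1, 0/1 + 1/5*1/5) = [0/1, 1/25) <- contains code 1/50
  'e': [0/1 + 1/5*1/5, 0/1 + 1/5*3/5) = [1/25, 3/25)
  'b': [0/1 + 1/5*3/5, 0/1 + 1/5*1/1) = [3/25, 1/5)
  emit 'd', narrow to [0/1, 1/25)

Answer: symbol=d low=0/1 high=1/5
symbol=d low=0/1 high=1/25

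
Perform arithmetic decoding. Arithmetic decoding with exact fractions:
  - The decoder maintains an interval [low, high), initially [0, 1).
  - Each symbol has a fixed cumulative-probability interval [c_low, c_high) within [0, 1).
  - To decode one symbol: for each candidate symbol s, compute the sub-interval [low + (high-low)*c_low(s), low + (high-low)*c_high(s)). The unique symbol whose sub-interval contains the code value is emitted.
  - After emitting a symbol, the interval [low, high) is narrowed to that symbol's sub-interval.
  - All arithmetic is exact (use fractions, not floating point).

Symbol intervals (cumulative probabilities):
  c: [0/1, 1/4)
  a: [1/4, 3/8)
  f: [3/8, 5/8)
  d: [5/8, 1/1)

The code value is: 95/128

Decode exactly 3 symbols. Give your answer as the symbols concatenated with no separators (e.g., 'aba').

Step 1: interval [0/1, 1/1), width = 1/1 - 0/1 = 1/1
  'c': [0/1 + 1/1*0/1, 0/1 + 1/1*1/4) = [0/1, 1/4)
  'a': [0/1 + 1/1*1/4, 0/1 + 1/1*3/8) = [1/4, 3/8)
  'f': [0/1 + 1/1*3/8, 0/1 + 1/1*5/8) = [3/8, 5/8)
  'd': [0/1 + 1/1*5/8, 0/1 + 1/1*1/1) = [5/8, 1/1) <- contains code 95/128
  emit 'd', narrow to [5/8, 1/1)
Step 2: interval [5/8, 1/1), width = 1/1 - 5/8 = 3/8
  'c': [5/8 + 3/8*0/1, 5/8 + 3/8*1/4) = [5/8, 23/32)
  'a': [5/8 + 3/8*1/4, 5/8 + 3/8*3/8) = [23/32, 49/64) <- contains code 95/128
  'f': [5/8 + 3/8*3/8, 5/8 + 3/8*5/8) = [49/64, 55/64)
  'd': [5/8 + 3/8*5/8, 5/8 + 3/8*1/1) = [55/64, 1/1)
  emit 'a', narrow to [23/32, 49/64)
Step 3: interval [23/32, 49/64), width = 49/64 - 23/32 = 3/64
  'c': [23/32 + 3/64*0/1, 23/32 + 3/64*1/4) = [23/32, 187/256)
  'a': [23/32 + 3/64*1/4, 23/32 + 3/64*3/8) = [187/256, 377/512)
  'f': [23/32 + 3/64*3/8, 23/32 + 3/64*5/8) = [377/512, 383/512) <- contains code 95/128
  'd': [23/32 + 3/64*5/8, 23/32 + 3/64*1/1) = [383/512, 49/64)
  emit 'f', narrow to [377/512, 383/512)

Answer: daf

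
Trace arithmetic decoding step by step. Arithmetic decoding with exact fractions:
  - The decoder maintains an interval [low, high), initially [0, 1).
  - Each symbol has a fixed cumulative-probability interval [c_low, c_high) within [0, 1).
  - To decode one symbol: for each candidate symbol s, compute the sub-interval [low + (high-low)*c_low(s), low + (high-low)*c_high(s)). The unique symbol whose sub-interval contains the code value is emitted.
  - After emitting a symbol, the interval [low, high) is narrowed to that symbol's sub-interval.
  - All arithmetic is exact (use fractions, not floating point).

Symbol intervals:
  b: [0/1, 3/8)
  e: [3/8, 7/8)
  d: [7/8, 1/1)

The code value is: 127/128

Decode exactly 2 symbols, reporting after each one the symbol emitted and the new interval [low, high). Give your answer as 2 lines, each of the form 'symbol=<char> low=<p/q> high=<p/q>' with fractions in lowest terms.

Answer: symbol=d low=7/8 high=1/1
symbol=d low=63/64 high=1/1

Derivation:
Step 1: interval [0/1, 1/1), width = 1/1 - 0/1 = 1/1
  'b': [0/1 + 1/1*0/1, 0/1 + 1/1*3/8) = [0/1, 3/8)
  'e': [0/1 + 1/1*3/8, 0/1 + 1/1*7/8) = [3/8, 7/8)
  'd': [0/1 + 1/1*7/8, 0/1 + 1/1*1/1) = [7/8, 1/1) <- contains code 127/128
  emit 'd', narrow to [7/8, 1/1)
Step 2: interval [7/8, 1/1), width = 1/1 - 7/8 = 1/8
  'b': [7/8 + 1/8*0/1, 7/8 + 1/8*3/8) = [7/8, 59/64)
  'e': [7/8 + 1/8*3/8, 7/8 + 1/8*7/8) = [59/64, 63/64)
  'd': [7/8 + 1/8*7/8, 7/8 + 1/8*1/1) = [63/64, 1/1) <- contains code 127/128
  emit 'd', narrow to [63/64, 1/1)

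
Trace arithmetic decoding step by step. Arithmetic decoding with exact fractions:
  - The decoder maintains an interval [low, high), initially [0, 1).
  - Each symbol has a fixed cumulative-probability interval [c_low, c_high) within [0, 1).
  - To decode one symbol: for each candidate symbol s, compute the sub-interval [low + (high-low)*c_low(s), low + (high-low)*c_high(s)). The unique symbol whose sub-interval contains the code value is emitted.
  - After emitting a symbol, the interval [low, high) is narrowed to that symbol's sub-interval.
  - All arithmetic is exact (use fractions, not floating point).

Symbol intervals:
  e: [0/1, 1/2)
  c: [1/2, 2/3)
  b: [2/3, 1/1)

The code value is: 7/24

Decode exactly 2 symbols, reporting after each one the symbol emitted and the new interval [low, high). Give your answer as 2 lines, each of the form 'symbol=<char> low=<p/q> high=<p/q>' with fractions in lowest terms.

Answer: symbol=e low=0/1 high=1/2
symbol=c low=1/4 high=1/3

Derivation:
Step 1: interval [0/1, 1/1), width = 1/1 - 0/1 = 1/1
  'e': [0/1 + 1/1*0/1, 0/1 + 1/1*1/2) = [0/1, 1/2) <- contains code 7/24
  'c': [0/1 + 1/1*1/2, 0/1 + 1/1*2/3) = [1/2, 2/3)
  'b': [0/1 + 1/1*2/3, 0/1 + 1/1*1/1) = [2/3, 1/1)
  emit 'e', narrow to [0/1, 1/2)
Step 2: interval [0/1, 1/2), width = 1/2 - 0/1 = 1/2
  'e': [0/1 + 1/2*0/1, 0/1 + 1/2*1/2) = [0/1, 1/4)
  'c': [0/1 + 1/2*1/2, 0/1 + 1/2*2/3) = [1/4, 1/3) <- contains code 7/24
  'b': [0/1 + 1/2*2/3, 0/1 + 1/2*1/1) = [1/3, 1/2)
  emit 'c', narrow to [1/4, 1/3)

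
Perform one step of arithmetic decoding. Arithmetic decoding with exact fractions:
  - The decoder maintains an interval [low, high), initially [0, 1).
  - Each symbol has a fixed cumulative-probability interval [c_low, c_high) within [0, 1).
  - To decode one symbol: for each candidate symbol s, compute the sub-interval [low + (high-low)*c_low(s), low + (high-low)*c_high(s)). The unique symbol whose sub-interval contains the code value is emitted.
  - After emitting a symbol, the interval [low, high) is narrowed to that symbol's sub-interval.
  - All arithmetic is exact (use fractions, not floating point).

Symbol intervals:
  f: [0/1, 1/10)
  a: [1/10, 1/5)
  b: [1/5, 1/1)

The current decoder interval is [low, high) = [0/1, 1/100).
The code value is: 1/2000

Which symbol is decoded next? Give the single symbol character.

Interval width = high − low = 1/100 − 0/1 = 1/100
Scaled code = (code − low) / width = (1/2000 − 0/1) / 1/100 = 1/20
  f: [0/1, 1/10) ← scaled code falls here ✓
  a: [1/10, 1/5) 
  b: [1/5, 1/1) 

Answer: f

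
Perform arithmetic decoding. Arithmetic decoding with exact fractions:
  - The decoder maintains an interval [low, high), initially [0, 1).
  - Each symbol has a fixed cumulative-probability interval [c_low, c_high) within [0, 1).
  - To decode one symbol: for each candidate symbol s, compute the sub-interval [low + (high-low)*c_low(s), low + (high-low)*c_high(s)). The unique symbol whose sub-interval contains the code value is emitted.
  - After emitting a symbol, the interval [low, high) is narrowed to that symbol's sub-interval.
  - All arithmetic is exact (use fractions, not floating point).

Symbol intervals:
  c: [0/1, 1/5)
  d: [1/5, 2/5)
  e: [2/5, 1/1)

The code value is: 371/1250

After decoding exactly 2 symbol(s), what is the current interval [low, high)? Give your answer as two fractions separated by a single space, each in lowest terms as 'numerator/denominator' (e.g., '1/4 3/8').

Step 1: interval [0/1, 1/1), width = 1/1 - 0/1 = 1/1
  'c': [0/1 + 1/1*0/1, 0/1 + 1/1*1/5) = [0/1, 1/5)
  'd': [0/1 + 1/1*1/5, 0/1 + 1/1*2/5) = [1/5, 2/5) <- contains code 371/1250
  'e': [0/1 + 1/1*2/5, 0/1 + 1/1*1/1) = [2/5, 1/1)
  emit 'd', narrow to [1/5, 2/5)
Step 2: interval [1/5, 2/5), width = 2/5 - 1/5 = 1/5
  'c': [1/5 + 1/5*0/1, 1/5 + 1/5*1/5) = [1/5, 6/25)
  'd': [1/5 + 1/5*1/5, 1/5 + 1/5*2/5) = [6/25, 7/25)
  'e': [1/5 + 1/5*2/5, 1/5 + 1/5*1/1) = [7/25, 2/5) <- contains code 371/1250
  emit 'e', narrow to [7/25, 2/5)

Answer: 7/25 2/5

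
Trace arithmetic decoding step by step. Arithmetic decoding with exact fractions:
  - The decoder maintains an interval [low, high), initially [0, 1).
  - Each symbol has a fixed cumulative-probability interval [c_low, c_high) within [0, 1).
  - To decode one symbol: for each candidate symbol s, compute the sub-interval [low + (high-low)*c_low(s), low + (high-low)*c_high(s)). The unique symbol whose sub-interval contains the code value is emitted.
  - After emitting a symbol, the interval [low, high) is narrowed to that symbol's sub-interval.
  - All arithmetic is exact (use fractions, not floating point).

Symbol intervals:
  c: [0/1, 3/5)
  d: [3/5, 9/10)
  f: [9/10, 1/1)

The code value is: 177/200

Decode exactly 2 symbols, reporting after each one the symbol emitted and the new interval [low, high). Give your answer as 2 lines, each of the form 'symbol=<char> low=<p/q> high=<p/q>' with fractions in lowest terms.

Step 1: interval [0/1, 1/1), width = 1/1 - 0/1 = 1/1
  'c': [0/1 + 1/1*0/1, 0/1 + 1/1*3/5) = [0/1, 3/5)
  'd': [0/1 + 1/1*3/5, 0/1 + 1/1*9/10) = [3/5, 9/10) <- contains code 177/200
  'f': [0/1 + 1/1*9/10, 0/1 + 1/1*1/1) = [9/10, 1/1)
  emit 'd', narrow to [3/5, 9/10)
Step 2: interval [3/5, 9/10), width = 9/10 - 3/5 = 3/10
  'c': [3/5 + 3/10*0/1, 3/5 + 3/10*3/5) = [3/5, 39/50)
  'd': [3/5 + 3/10*3/5, 3/5 + 3/10*9/10) = [39/50, 87/100)
  'f': [3/5 + 3/10*9/10, 3/5 + 3/10*1/1) = [87/100, 9/10) <- contains code 177/200
  emit 'f', narrow to [87/100, 9/10)

Answer: symbol=d low=3/5 high=9/10
symbol=f low=87/100 high=9/10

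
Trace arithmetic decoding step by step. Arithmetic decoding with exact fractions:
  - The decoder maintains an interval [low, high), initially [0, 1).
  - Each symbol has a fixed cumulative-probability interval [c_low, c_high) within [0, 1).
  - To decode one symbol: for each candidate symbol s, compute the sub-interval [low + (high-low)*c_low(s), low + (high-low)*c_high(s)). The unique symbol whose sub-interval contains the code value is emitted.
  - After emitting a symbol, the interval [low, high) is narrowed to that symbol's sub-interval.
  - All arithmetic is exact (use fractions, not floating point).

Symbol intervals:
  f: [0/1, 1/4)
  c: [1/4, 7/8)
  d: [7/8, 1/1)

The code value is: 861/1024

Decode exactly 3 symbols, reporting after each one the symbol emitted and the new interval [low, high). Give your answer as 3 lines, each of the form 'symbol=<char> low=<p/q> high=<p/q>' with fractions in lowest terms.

Answer: symbol=c low=1/4 high=7/8
symbol=d low=51/64 high=7/8
symbol=c low=209/256 high=443/512

Derivation:
Step 1: interval [0/1, 1/1), width = 1/1 - 0/1 = 1/1
  'f': [0/1 + 1/1*0/1, 0/1 + 1/1*1/4) = [0/1, 1/4)
  'c': [0/1 + 1/1*1/4, 0/1 + 1/1*7/8) = [1/4, 7/8) <- contains code 861/1024
  'd': [0/1 + 1/1*7/8, 0/1 + 1/1*1/1) = [7/8, 1/1)
  emit 'c', narrow to [1/4, 7/8)
Step 2: interval [1/4, 7/8), width = 7/8 - 1/4 = 5/8
  'f': [1/4 + 5/8*0/1, 1/4 + 5/8*1/4) = [1/4, 13/32)
  'c': [1/4 + 5/8*1/4, 1/4 + 5/8*7/8) = [13/32, 51/64)
  'd': [1/4 + 5/8*7/8, 1/4 + 5/8*1/1) = [51/64, 7/8) <- contains code 861/1024
  emit 'd', narrow to [51/64, 7/8)
Step 3: interval [51/64, 7/8), width = 7/8 - 51/64 = 5/64
  'f': [51/64 + 5/64*0/1, 51/64 + 5/64*1/4) = [51/64, 209/256)
  'c': [51/64 + 5/64*1/4, 51/64 + 5/64*7/8) = [209/256, 443/512) <- contains code 861/1024
  'd': [51/64 + 5/64*7/8, 51/64 + 5/64*1/1) = [443/512, 7/8)
  emit 'c', narrow to [209/256, 443/512)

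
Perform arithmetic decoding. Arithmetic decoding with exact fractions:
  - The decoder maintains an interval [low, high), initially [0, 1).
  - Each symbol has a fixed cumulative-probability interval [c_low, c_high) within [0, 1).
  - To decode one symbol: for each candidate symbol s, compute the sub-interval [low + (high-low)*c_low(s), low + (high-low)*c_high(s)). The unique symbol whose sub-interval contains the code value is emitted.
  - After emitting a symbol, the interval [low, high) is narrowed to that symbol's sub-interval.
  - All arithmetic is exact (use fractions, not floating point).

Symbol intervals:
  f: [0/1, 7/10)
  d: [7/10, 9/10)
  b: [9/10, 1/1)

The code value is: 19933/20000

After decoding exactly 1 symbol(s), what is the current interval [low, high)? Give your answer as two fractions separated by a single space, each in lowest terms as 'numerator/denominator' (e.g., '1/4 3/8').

Step 1: interval [0/1, 1/1), width = 1/1 - 0/1 = 1/1
  'f': [0/1 + 1/1*0/1, 0/1 + 1/1*7/10) = [0/1, 7/10)
  'd': [0/1 + 1/1*7/10, 0/1 + 1/1*9/10) = [7/10, 9/10)
  'b': [0/1 + 1/1*9/10, 0/1 + 1/1*1/1) = [9/10, 1/1) <- contains code 19933/20000
  emit 'b', narrow to [9/10, 1/1)

Answer: 9/10 1/1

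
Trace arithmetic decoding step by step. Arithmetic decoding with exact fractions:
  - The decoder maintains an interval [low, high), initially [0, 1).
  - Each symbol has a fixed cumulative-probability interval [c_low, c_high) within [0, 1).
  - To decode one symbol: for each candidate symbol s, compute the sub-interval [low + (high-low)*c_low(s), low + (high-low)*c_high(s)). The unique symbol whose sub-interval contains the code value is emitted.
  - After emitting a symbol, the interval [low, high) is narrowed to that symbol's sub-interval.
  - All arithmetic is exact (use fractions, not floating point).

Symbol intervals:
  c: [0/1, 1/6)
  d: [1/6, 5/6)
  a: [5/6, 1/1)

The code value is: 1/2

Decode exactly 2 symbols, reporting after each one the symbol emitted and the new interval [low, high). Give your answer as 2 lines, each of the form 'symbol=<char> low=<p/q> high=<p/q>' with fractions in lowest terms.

Answer: symbol=d low=1/6 high=5/6
symbol=d low=5/18 high=13/18

Derivation:
Step 1: interval [0/1, 1/1), width = 1/1 - 0/1 = 1/1
  'c': [0/1 + 1/1*0/1, 0/1 + 1/1*1/6) = [0/1, 1/6)
  'd': [0/1 + 1/1*1/6, 0/1 + 1/1*5/6) = [1/6, 5/6) <- contains code 1/2
  'a': [0/1 + 1/1*5/6, 0/1 + 1/1*1/1) = [5/6, 1/1)
  emit 'd', narrow to [1/6, 5/6)
Step 2: interval [1/6, 5/6), width = 5/6 - 1/6 = 2/3
  'c': [1/6 + 2/3*0/1, 1/6 + 2/3*1/6) = [1/6, 5/18)
  'd': [1/6 + 2/3*1/6, 1/6 + 2/3*5/6) = [5/18, 13/18) <- contains code 1/2
  'a': [1/6 + 2/3*5/6, 1/6 + 2/3*1/1) = [13/18, 5/6)
  emit 'd', narrow to [5/18, 13/18)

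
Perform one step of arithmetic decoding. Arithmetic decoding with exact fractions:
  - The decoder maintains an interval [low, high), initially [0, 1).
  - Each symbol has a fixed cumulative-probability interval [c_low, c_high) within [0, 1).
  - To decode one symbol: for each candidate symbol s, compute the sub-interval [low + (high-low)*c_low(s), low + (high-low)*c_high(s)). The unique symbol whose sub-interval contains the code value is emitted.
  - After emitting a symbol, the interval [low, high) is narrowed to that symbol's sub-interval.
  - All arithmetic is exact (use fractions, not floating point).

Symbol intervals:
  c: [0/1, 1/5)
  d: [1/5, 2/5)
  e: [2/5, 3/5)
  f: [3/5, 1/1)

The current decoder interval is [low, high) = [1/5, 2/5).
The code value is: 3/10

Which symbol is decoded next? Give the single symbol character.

Answer: e

Derivation:
Interval width = high − low = 2/5 − 1/5 = 1/5
Scaled code = (code − low) / width = (3/10 − 1/5) / 1/5 = 1/2
  c: [0/1, 1/5) 
  d: [1/5, 2/5) 
  e: [2/5, 3/5) ← scaled code falls here ✓
  f: [3/5, 1/1) 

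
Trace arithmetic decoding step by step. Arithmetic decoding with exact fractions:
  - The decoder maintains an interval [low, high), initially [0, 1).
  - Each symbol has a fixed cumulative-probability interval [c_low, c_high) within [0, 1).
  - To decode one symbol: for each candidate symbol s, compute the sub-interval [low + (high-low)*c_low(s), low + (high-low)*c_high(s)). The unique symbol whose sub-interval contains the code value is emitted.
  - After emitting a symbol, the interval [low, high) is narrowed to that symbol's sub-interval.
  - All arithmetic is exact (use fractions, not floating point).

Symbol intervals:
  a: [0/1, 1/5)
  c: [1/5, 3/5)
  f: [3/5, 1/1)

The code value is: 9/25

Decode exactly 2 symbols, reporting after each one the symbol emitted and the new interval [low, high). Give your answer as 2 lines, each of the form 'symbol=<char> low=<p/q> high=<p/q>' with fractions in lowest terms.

Step 1: interval [0/1, 1/1), width = 1/1 - 0/1 = 1/1
  'a': [0/1 + 1/1*0/1, 0/1 + 1/1*1/5) = [0/1, 1/5)
  'c': [0/1 + 1/1*1/5, 0/1 + 1/1*3/5) = [1/5, 3/5) <- contains code 9/25
  'f': [0/1 + 1/1*3/5, 0/1 + 1/1*1/1) = [3/5, 1/1)
  emit 'c', narrow to [1/5, 3/5)
Step 2: interval [1/5, 3/5), width = 3/5 - 1/5 = 2/5
  'a': [1/5 + 2/5*0/1, 1/5 + 2/5*1/5) = [1/5, 7/25)
  'c': [1/5 + 2/5*1/5, 1/5 + 2/5*3/5) = [7/25, 11/25) <- contains code 9/25
  'f': [1/5 + 2/5*3/5, 1/5 + 2/5*1/1) = [11/25, 3/5)
  emit 'c', narrow to [7/25, 11/25)

Answer: symbol=c low=1/5 high=3/5
symbol=c low=7/25 high=11/25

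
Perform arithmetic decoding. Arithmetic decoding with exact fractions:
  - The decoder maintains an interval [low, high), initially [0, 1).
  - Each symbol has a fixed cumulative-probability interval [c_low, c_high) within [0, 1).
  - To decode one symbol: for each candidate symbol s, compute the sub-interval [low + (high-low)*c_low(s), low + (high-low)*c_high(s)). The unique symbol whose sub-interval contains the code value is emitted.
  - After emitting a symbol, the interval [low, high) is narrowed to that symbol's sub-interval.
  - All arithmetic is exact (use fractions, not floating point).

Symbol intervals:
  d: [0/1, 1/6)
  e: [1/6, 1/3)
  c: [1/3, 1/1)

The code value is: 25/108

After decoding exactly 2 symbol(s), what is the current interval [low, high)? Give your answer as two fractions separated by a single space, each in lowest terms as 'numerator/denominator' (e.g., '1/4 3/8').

Step 1: interval [0/1, 1/1), width = 1/1 - 0/1 = 1/1
  'd': [0/1 + 1/1*0/1, 0/1 + 1/1*1/6) = [0/1, 1/6)
  'e': [0/1 + 1/1*1/6, 0/1 + 1/1*1/3) = [1/6, 1/3) <- contains code 25/108
  'c': [0/1 + 1/1*1/3, 0/1 + 1/1*1/1) = [1/3, 1/1)
  emit 'e', narrow to [1/6, 1/3)
Step 2: interval [1/6, 1/3), width = 1/3 - 1/6 = 1/6
  'd': [1/6 + 1/6*0/1, 1/6 + 1/6*1/6) = [1/6, 7/36)
  'e': [1/6 + 1/6*1/6, 1/6 + 1/6*1/3) = [7/36, 2/9)
  'c': [1/6 + 1/6*1/3, 1/6 + 1/6*1/1) = [2/9, 1/3) <- contains code 25/108
  emit 'c', narrow to [2/9, 1/3)

Answer: 2/9 1/3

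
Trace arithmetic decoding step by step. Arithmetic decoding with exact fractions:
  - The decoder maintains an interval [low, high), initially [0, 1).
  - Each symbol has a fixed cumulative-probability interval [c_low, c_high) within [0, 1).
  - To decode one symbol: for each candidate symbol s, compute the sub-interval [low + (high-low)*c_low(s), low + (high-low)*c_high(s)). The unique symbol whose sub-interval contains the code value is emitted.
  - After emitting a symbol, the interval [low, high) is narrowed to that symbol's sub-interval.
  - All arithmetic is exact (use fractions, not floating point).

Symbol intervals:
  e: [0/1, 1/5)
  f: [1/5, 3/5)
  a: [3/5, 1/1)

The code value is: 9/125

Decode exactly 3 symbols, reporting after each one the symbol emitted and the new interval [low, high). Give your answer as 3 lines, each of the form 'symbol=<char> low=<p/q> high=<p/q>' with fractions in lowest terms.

Answer: symbol=e low=0/1 high=1/5
symbol=f low=1/25 high=3/25
symbol=f low=7/125 high=11/125

Derivation:
Step 1: interval [0/1, 1/1), width = 1/1 - 0/1 = 1/1
  'e': [0/1 + 1/1*0/1, 0/1 + 1/1*1/5) = [0/1, 1/5) <- contains code 9/125
  'f': [0/1 + 1/1*1/5, 0/1 + 1/1*3/5) = [1/5, 3/5)
  'a': [0/1 + 1/1*3/5, 0/1 + 1/1*1/1) = [3/5, 1/1)
  emit 'e', narrow to [0/1, 1/5)
Step 2: interval [0/1, 1/5), width = 1/5 - 0/1 = 1/5
  'e': [0/1 + 1/5*0/1, 0/1 + 1/5*1/5) = [0/1, 1/25)
  'f': [0/1 + 1/5*1/5, 0/1 + 1/5*3/5) = [1/25, 3/25) <- contains code 9/125
  'a': [0/1 + 1/5*3/5, 0/1 + 1/5*1/1) = [3/25, 1/5)
  emit 'f', narrow to [1/25, 3/25)
Step 3: interval [1/25, 3/25), width = 3/25 - 1/25 = 2/25
  'e': [1/25 + 2/25*0/1, 1/25 + 2/25*1/5) = [1/25, 7/125)
  'f': [1/25 + 2/25*1/5, 1/25 + 2/25*3/5) = [7/125, 11/125) <- contains code 9/125
  'a': [1/25 + 2/25*3/5, 1/25 + 2/25*1/1) = [11/125, 3/25)
  emit 'f', narrow to [7/125, 11/125)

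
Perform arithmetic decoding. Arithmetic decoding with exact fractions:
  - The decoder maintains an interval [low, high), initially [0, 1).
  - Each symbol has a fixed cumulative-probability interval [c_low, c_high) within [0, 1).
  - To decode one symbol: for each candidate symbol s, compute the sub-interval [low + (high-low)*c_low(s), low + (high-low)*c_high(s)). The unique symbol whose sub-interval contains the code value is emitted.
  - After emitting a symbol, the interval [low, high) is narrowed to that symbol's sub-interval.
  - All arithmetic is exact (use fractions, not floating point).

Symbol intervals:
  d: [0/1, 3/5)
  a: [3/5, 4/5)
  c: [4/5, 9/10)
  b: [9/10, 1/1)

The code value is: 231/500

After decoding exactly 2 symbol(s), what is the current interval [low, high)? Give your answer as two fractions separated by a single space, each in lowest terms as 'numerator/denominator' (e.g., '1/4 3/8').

Step 1: interval [0/1, 1/1), width = 1/1 - 0/1 = 1/1
  'd': [0/1 + 1/1*0/1, 0/1 + 1/1*3/5) = [0/1, 3/5) <- contains code 231/500
  'a': [0/1 + 1/1*3/5, 0/1 + 1/1*4/5) = [3/5, 4/5)
  'c': [0/1 + 1/1*4/5, 0/1 + 1/1*9/10) = [4/5, 9/10)
  'b': [0/1 + 1/1*9/10, 0/1 + 1/1*1/1) = [9/10, 1/1)
  emit 'd', narrow to [0/1, 3/5)
Step 2: interval [0/1, 3/5), width = 3/5 - 0/1 = 3/5
  'd': [0/1 + 3/5*0/1, 0/1 + 3/5*3/5) = [0/1, 9/25)
  'a': [0/1 + 3/5*3/5, 0/1 + 3/5*4/5) = [9/25, 12/25) <- contains code 231/500
  'c': [0/1 + 3/5*4/5, 0/1 + 3/5*9/10) = [12/25, 27/50)
  'b': [0/1 + 3/5*9/10, 0/1 + 3/5*1/1) = [27/50, 3/5)
  emit 'a', narrow to [9/25, 12/25)

Answer: 9/25 12/25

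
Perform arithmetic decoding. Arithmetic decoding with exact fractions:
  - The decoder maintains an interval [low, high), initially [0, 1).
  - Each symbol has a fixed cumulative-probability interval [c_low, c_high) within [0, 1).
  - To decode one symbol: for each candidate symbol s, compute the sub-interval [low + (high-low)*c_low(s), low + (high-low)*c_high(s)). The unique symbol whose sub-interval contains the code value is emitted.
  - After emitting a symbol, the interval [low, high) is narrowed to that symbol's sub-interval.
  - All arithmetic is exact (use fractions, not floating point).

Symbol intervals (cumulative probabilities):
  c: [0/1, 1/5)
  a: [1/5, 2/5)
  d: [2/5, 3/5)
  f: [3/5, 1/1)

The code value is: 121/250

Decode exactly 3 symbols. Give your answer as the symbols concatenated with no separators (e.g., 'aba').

Step 1: interval [0/1, 1/1), width = 1/1 - 0/1 = 1/1
  'c': [0/1 + 1/1*0/1, 0/1 + 1/1*1/5) = [0/1, 1/5)
  'a': [0/1 + 1/1*1/5, 0/1 + 1/1*2/5) = [1/5, 2/5)
  'd': [0/1 + 1/1*2/5, 0/1 + 1/1*3/5) = [2/5, 3/5) <- contains code 121/250
  'f': [0/1 + 1/1*3/5, 0/1 + 1/1*1/1) = [3/5, 1/1)
  emit 'd', narrow to [2/5, 3/5)
Step 2: interval [2/5, 3/5), width = 3/5 - 2/5 = 1/5
  'c': [2/5 + 1/5*0/1, 2/5 + 1/5*1/5) = [2/5, 11/25)
  'a': [2/5 + 1/5*1/5, 2/5 + 1/5*2/5) = [11/25, 12/25)
  'd': [2/5 + 1/5*2/5, 2/5 + 1/5*3/5) = [12/25, 13/25) <- contains code 121/250
  'f': [2/5 + 1/5*3/5, 2/5 + 1/5*1/1) = [13/25, 3/5)
  emit 'd', narrow to [12/25, 13/25)
Step 3: interval [12/25, 13/25), width = 13/25 - 12/25 = 1/25
  'c': [12/25 + 1/25*0/1, 12/25 + 1/25*1/5) = [12/25, 61/125) <- contains code 121/250
  'a': [12/25 + 1/25*1/5, 12/25 + 1/25*2/5) = [61/125, 62/125)
  'd': [12/25 + 1/25*2/5, 12/25 + 1/25*3/5) = [62/125, 63/125)
  'f': [12/25 + 1/25*3/5, 12/25 + 1/25*1/1) = [63/125, 13/25)
  emit 'c', narrow to [12/25, 61/125)

Answer: ddc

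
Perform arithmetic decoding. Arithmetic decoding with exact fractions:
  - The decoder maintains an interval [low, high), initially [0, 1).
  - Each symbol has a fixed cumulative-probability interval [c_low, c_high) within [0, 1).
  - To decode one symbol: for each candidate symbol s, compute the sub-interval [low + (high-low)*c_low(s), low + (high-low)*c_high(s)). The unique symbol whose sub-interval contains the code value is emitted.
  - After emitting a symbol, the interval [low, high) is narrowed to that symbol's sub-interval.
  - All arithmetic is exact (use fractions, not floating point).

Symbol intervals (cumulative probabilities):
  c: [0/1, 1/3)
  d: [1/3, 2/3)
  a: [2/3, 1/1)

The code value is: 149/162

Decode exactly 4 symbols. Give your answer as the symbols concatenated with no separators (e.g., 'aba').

Answer: aaca

Derivation:
Step 1: interval [0/1, 1/1), width = 1/1 - 0/1 = 1/1
  'c': [0/1 + 1/1*0/1, 0/1 + 1/1*1/3) = [0/1, 1/3)
  'd': [0/1 + 1/1*1/3, 0/1 + 1/1*2/3) = [1/3, 2/3)
  'a': [0/1 + 1/1*2/3, 0/1 + 1/1*1/1) = [2/3, 1/1) <- contains code 149/162
  emit 'a', narrow to [2/3, 1/1)
Step 2: interval [2/3, 1/1), width = 1/1 - 2/3 = 1/3
  'c': [2/3 + 1/3*0/1, 2/3 + 1/3*1/3) = [2/3, 7/9)
  'd': [2/3 + 1/3*1/3, 2/3 + 1/3*2/3) = [7/9, 8/9)
  'a': [2/3 + 1/3*2/3, 2/3 + 1/3*1/1) = [8/9, 1/1) <- contains code 149/162
  emit 'a', narrow to [8/9, 1/1)
Step 3: interval [8/9, 1/1), width = 1/1 - 8/9 = 1/9
  'c': [8/9 + 1/9*0/1, 8/9 + 1/9*1/3) = [8/9, 25/27) <- contains code 149/162
  'd': [8/9 + 1/9*1/3, 8/9 + 1/9*2/3) = [25/27, 26/27)
  'a': [8/9 + 1/9*2/3, 8/9 + 1/9*1/1) = [26/27, 1/1)
  emit 'c', narrow to [8/9, 25/27)
Step 4: interval [8/9, 25/27), width = 25/27 - 8/9 = 1/27
  'c': [8/9 + 1/27*0/1, 8/9 + 1/27*1/3) = [8/9, 73/81)
  'd': [8/9 + 1/27*1/3, 8/9 + 1/27*2/3) = [73/81, 74/81)
  'a': [8/9 + 1/27*2/3, 8/9 + 1/27*1/1) = [74/81, 25/27) <- contains code 149/162
  emit 'a', narrow to [74/81, 25/27)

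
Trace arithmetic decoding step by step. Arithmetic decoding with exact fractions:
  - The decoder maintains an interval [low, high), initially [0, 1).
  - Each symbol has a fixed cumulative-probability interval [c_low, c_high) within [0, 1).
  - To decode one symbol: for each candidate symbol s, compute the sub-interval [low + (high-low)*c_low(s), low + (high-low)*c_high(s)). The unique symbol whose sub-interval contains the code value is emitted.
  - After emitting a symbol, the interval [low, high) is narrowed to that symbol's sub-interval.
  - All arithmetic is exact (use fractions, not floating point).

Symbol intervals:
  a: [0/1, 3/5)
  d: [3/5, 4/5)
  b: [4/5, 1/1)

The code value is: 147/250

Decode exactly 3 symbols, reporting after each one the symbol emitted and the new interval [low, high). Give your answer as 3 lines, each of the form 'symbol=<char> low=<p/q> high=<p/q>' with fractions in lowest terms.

Step 1: interval [0/1, 1/1), width = 1/1 - 0/1 = 1/1
  'a': [0/1 + 1/1*0/1, 0/1 + 1/1*3/5) = [0/1, 3/5) <- contains code 147/250
  'd': [0/1 + 1/1*3/5, 0/1 + 1/1*4/5) = [3/5, 4/5)
  'b': [0/1 + 1/1*4/5, 0/1 + 1/1*1/1) = [4/5, 1/1)
  emit 'a', narrow to [0/1, 3/5)
Step 2: interval [0/1, 3/5), width = 3/5 - 0/1 = 3/5
  'a': [0/1 + 3/5*0/1, 0/1 + 3/5*3/5) = [0/1, 9/25)
  'd': [0/1 + 3/5*3/5, 0/1 + 3/5*4/5) = [9/25, 12/25)
  'b': [0/1 + 3/5*4/5, 0/1 + 3/5*1/1) = [12/25, 3/5) <- contains code 147/250
  emit 'b', narrow to [12/25, 3/5)
Step 3: interval [12/25, 3/5), width = 3/5 - 12/25 = 3/25
  'a': [12/25 + 3/25*0/1, 12/25 + 3/25*3/5) = [12/25, 69/125)
  'd': [12/25 + 3/25*3/5, 12/25 + 3/25*4/5) = [69/125, 72/125)
  'b': [12/25 + 3/25*4/5, 12/25 + 3/25*1/1) = [72/125, 3/5) <- contains code 147/250
  emit 'b', narrow to [72/125, 3/5)

Answer: symbol=a low=0/1 high=3/5
symbol=b low=12/25 high=3/5
symbol=b low=72/125 high=3/5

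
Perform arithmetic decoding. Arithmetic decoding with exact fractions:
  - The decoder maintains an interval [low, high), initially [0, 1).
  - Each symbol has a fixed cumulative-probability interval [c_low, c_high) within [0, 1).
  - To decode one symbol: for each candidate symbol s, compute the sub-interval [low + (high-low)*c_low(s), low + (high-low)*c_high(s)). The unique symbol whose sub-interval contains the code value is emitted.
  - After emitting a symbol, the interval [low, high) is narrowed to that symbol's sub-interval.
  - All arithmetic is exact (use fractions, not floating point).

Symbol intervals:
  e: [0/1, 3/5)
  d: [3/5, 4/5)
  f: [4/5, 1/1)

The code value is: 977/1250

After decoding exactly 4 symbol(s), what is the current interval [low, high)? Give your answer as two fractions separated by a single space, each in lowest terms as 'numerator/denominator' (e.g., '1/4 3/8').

Step 1: interval [0/1, 1/1), width = 1/1 - 0/1 = 1/1
  'e': [0/1 + 1/1*0/1, 0/1 + 1/1*3/5) = [0/1, 3/5)
  'd': [0/1 + 1/1*3/5, 0/1 + 1/1*4/5) = [3/5, 4/5) <- contains code 977/1250
  'f': [0/1 + 1/1*4/5, 0/1 + 1/1*1/1) = [4/5, 1/1)
  emit 'd', narrow to [3/5, 4/5)
Step 2: interval [3/5, 4/5), width = 4/5 - 3/5 = 1/5
  'e': [3/5 + 1/5*0/1, 3/5 + 1/5*3/5) = [3/5, 18/25)
  'd': [3/5 + 1/5*3/5, 3/5 + 1/5*4/5) = [18/25, 19/25)
  'f': [3/5 + 1/5*4/5, 3/5 + 1/5*1/1) = [19/25, 4/5) <- contains code 977/1250
  emit 'f', narrow to [19/25, 4/5)
Step 3: interval [19/25, 4/5), width = 4/5 - 19/25 = 1/25
  'e': [19/25 + 1/25*0/1, 19/25 + 1/25*3/5) = [19/25, 98/125) <- contains code 977/1250
  'd': [19/25 + 1/25*3/5, 19/25 + 1/25*4/5) = [98/125, 99/125)
  'f': [19/25 + 1/25*4/5, 19/25 + 1/25*1/1) = [99/125, 4/5)
  emit 'e', narrow to [19/25, 98/125)
Step 4: interval [19/25, 98/125), width = 98/125 - 19/25 = 3/125
  'e': [19/25 + 3/125*0/1, 19/25 + 3/125*3/5) = [19/25, 484/625)
  'd': [19/25 + 3/125*3/5, 19/25 + 3/125*4/5) = [484/625, 487/625)
  'f': [19/25 + 3/125*4/5, 19/25 + 3/125*1/1) = [487/625, 98/125) <- contains code 977/1250
  emit 'f', narrow to [487/625, 98/125)

Answer: 487/625 98/125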